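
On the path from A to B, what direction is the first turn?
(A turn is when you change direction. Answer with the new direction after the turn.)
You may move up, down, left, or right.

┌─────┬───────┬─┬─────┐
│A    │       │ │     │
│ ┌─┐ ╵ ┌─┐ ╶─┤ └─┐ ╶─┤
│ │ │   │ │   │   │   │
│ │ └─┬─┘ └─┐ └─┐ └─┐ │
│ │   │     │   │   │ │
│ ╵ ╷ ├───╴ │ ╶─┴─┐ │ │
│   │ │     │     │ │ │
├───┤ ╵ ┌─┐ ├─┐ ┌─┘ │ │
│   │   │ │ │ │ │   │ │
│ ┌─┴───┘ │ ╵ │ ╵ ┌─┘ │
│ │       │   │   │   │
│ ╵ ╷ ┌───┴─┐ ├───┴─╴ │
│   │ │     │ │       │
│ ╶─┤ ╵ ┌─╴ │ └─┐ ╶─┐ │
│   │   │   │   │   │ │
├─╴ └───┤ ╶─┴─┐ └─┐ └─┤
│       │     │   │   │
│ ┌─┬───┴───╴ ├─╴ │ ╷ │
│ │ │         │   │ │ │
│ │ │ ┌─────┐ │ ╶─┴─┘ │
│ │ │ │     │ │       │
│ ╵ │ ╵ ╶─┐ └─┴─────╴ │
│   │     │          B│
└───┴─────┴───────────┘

Directions: down, down, down, right, up, right, down, down, right, up, right, right, down, down, right, down, down, right, down, right, down, left, down, right, right, right, down
First turn direction: right

Solution:

┌─────┬───────┬─┬─────┐
│A    │       │ │     │
│ ┌─┐ ╵ ┌─┐ ╶─┤ └─┐ ╶─┤
│↓│ │   │ │   │   │   │
│ │ └─┬─┘ └─┐ └─┐ └─┐ │
│↓│↱ ↓│     │   │   │ │
│ ╵ ╷ ├───╴ │ ╶─┴─┐ │ │
│↳ ↑│↓│↱ → ↓│     │ │ │
├───┤ ╵ ┌─┐ ├─┐ ┌─┘ │ │
│   │↳ ↑│ │↓│ │ │   │ │
│ ┌─┴───┘ │ ╵ │ ╵ ┌─┘ │
│ │       │↳ ↓│   │   │
│ ╵ ╷ ┌───┴─┐ ├───┴─╴ │
│   │ │     │↓│       │
│ ╶─┤ ╵ ┌─╴ │ └─┐ ╶─┐ │
│   │   │   │↳ ↓│   │ │
├─╴ └───┤ ╶─┴─┐ └─┐ └─┤
│       │     │↳ ↓│   │
│ ┌─┬───┴───╴ ├─╴ │ ╷ │
│ │ │         │↓ ↲│ │ │
│ │ │ ┌─────┐ │ ╶─┴─┘ │
│ │ │ │     │ │↳ → → ↓│
│ ╵ │ ╵ ╶─┐ └─┴─────╴ │
│   │     │          B│
└───┴─────┴───────────┘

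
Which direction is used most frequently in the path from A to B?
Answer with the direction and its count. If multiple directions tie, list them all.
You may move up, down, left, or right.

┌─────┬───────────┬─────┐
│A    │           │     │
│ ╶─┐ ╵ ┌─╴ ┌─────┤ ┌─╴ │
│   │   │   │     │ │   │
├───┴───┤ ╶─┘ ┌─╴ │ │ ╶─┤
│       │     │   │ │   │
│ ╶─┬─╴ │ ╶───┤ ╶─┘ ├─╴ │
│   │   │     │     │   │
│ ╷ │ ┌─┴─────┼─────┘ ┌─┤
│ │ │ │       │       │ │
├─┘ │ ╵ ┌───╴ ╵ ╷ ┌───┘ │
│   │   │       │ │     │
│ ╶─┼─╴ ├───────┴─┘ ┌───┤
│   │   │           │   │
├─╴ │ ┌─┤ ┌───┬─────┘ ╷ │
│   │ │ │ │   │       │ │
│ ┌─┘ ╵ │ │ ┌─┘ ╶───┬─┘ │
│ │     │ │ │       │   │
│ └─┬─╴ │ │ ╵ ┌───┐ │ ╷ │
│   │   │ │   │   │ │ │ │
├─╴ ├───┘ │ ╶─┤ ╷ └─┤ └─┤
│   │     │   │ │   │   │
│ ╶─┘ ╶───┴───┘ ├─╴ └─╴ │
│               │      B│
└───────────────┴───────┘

Directions: right, right, down, right, up, right, right, down, left, down, right, right, up, right, right, down, left, down, right, right, up, up, up, right, right, down, left, down, right, down, left, down, left, left, left, down, left, up, left, left, left, down, left, up, up, right, up, left, left, left, down, right, down, down, left, down, right, down, left, down, down, right, down, left, down, right, right, right, right, right, right, right, up, up, right, down, right, down, right, right
Counts: {'right': 29, 'down': 22, 'up': 11, 'left': 18}
Most common: right (29 times)

Solution:

┌─────┬───────────┬─────┐
│A → ↓│↱ → ↓      │↱ → ↓│
│ ╶─┐ ╵ ┌─╴ ┌─────┤ ┌─╴ │
│   │↳ ↑│↓ ↲│↱ → ↓│↑│↓ ↲│
├───┴───┤ ╶─┘ ┌─╴ │ │ ╶─┤
│↓ ← ← ↰│↳ → ↑│↓ ↲│↑│↳ ↓│
│ ╶─┬─╴ │ ╶───┤ ╶─┘ ├─╴ │
│↳ ↓│↱ ↑│     │↳ → ↑│↓ ↲│
│ ╷ │ ┌─┴─────┼─────┘ ┌─┤
│ │↓│↑│↓ ← ← ↰│↓ ← ← ↲│ │
├─┘ │ ╵ ┌───╴ ╵ ╷ ┌───┘ │
│↓ ↲│↑ ↲│    ↑ ↲│ │     │
│ ╶─┼─╴ ├───────┴─┘ ┌───┤
│↳ ↓│   │           │   │
├─╴ │ ┌─┤ ┌───┬─────┘ ╷ │
│↓ ↲│ │ │ │   │       │ │
│ ┌─┘ ╵ │ │ ┌─┘ ╶───┬─┘ │
│↓│     │ │ │       │   │
│ └─┬─╴ │ │ ╵ ┌───┐ │ ╷ │
│↳ ↓│   │ │   │↱ ↓│ │ │ │
├─╴ ├───┘ │ ╶─┤ ╷ └─┤ └─┤
│↓ ↲│     │   │↑│↳ ↓│   │
│ ╶─┘ ╶───┴───┘ ├─╴ └─╴ │
│↳ → → → → → → ↑│  ↳ → B│
└───────────────┴───────┘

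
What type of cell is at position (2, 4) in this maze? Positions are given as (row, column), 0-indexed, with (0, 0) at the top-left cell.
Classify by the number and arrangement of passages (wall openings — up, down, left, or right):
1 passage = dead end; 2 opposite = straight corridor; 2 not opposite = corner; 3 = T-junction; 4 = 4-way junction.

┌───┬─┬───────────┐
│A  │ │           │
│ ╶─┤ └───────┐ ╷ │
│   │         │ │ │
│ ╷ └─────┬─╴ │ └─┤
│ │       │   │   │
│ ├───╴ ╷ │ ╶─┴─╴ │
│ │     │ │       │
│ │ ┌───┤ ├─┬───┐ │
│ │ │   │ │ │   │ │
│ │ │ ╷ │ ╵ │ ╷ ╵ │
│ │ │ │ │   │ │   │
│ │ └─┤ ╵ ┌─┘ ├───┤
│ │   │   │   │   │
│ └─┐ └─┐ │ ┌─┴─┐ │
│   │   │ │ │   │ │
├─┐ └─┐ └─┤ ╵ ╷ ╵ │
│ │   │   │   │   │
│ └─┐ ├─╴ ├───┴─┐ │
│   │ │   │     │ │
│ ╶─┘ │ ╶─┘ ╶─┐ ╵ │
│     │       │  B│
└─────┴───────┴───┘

Checking cell at (2, 4):
Number of passages: 2
Cell type: corner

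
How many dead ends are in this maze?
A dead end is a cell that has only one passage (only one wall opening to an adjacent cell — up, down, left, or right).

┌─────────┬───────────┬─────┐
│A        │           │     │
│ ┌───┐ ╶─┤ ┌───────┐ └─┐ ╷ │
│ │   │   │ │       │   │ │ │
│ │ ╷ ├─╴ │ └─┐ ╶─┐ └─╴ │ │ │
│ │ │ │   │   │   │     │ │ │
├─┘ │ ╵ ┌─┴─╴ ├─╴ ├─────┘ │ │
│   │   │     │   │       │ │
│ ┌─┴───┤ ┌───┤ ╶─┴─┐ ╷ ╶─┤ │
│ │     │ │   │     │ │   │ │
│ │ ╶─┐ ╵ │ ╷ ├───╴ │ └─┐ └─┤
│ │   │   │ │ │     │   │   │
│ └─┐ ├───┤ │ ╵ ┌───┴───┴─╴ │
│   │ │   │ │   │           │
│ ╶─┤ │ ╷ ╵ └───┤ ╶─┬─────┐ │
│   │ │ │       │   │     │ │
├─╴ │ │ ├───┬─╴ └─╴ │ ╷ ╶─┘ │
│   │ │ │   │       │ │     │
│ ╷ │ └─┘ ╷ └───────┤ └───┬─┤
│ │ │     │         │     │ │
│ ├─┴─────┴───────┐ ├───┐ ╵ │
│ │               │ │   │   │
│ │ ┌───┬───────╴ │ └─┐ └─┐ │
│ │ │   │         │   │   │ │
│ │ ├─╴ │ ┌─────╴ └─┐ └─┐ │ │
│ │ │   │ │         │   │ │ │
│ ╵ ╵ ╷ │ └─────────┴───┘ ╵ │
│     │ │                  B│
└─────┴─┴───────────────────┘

Checking each cell for number of passages:

Dead ends found at positions:
  (0, 4)
  (0, 11)
  (1, 6)
  (2, 0)
  (3, 9)
  (4, 13)
  (5, 11)
  (6, 1)
  (7, 12)
  (8, 3)
  (8, 6)
  (9, 1)
  (9, 13)
  (10, 10)
  (11, 2)
  (12, 5)
  (12, 9)
  (12, 11)
  (13, 3)
Total dead ends: 19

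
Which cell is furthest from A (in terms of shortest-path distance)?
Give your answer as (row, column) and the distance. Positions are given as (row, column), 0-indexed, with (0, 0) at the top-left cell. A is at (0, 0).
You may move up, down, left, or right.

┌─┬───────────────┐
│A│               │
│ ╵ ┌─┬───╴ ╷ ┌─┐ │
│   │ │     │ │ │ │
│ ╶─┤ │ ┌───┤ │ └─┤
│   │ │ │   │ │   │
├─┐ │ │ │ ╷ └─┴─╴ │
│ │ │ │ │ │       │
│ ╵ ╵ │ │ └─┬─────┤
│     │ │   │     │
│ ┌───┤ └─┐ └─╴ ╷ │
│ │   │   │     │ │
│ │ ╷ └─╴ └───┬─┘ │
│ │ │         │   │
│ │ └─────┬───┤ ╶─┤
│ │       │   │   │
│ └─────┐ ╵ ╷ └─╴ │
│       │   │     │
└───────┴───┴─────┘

Computing BFS distances from A to all cells:
Furthest cell: (1, 7)
Distance: 54 steps

Path from A to the furthest cell:

┌─┬───────────────┐
│A│↱ → → → ↓      │
│ ╵ ┌─┬───╴ ╷ ┌─┐ │
│↳ ↑│ │↓ ← ↲│ │B│ │
│ ╶─┤ │ ┌───┤ │ └─┤
│   │ │↓│↱ ↓│ │↑ ↰│
├─┐ │ │ │ ╷ └─┴─╴ │
│ │ │ │↓│↑│↳ → → ↑│
│ ╵ ╵ │ │ └─┬─────┤
│     │↓│↑ ↰│  ↓ ↰│
│ ┌───┤ └─┐ └─╴ ╷ │
│ │↓ ↰│↳ ↓│↑ ← ↲│↑│
│ │ ╷ └─╴ └───┬─┘ │
│ │↓│↑ ← ↲    │↱ ↑│
│ │ └─────┬───┤ ╶─┤
│ │↳ → → ↓│↱ ↓│↑ ↰│
│ └─────┐ ╵ ╷ └─╴ │
│       │↳ ↑│↳ → ↑│
└───────┴───┴─────┘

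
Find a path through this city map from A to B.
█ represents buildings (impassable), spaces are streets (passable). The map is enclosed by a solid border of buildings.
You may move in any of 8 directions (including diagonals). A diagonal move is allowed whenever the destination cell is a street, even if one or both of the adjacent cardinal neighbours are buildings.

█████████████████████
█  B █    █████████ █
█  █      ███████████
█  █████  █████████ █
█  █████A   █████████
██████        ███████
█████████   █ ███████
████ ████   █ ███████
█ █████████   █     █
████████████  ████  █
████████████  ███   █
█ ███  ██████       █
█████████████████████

Finding the shortest path from A to B:
Movement: 8-directional
Path length: 6 steps
Directions: up → up-left → left → left → left → up-left

Solution:

█████████████████████
█  B █    █████████ █
█  █↖←←←  ███████████
█  █████↖ █████████ █
█  █████A   █████████
██████        ███████
█████████   █ ███████
████ ████   █ ███████
█ █████████   █     █
████████████  ████  █
████████████  ███   █
█ ███  ██████       █
█████████████████████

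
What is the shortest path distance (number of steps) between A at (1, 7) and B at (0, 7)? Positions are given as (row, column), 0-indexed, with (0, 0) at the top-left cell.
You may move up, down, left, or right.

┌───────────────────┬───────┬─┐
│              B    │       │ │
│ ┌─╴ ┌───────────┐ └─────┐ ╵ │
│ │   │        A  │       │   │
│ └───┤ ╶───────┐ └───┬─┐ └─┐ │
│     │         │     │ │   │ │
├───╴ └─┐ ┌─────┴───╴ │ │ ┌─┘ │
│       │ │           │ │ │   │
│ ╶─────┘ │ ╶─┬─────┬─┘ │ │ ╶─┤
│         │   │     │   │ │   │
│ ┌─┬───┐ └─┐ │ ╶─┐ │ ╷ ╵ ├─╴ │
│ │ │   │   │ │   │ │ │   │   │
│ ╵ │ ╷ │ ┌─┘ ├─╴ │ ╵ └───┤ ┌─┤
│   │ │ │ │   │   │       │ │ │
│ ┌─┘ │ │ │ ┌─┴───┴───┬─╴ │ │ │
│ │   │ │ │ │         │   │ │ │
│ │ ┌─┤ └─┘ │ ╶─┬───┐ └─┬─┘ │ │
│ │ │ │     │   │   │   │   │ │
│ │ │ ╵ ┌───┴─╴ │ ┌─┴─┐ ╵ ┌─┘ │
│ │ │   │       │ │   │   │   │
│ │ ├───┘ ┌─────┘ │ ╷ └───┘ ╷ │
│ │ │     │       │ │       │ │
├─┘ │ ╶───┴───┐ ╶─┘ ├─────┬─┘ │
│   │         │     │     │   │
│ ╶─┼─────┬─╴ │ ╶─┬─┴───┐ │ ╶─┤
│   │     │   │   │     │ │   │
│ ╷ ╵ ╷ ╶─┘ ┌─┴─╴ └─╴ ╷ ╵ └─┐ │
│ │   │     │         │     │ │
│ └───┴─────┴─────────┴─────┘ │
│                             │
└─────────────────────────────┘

Finding path from (1, 7) to (0, 7):
Path: (1,7) → (1,6) → (1,5) → (1,4) → (1,3) → (2,3) → (2,4) → (3,4) → (4,4) → (4,3) → (4,2) → (4,1) → (4,0) → (3,0) → (3,1) → (3,2) → (2,2) → (2,1) → (2,0) → (1,0) → (0,0) → (0,1) → (0,2) → (0,3) → (0,4) → (0,5) → (0,6) → (0,7)
Distance: 27 steps

Solution:

┌───────────────────┬───────┬─┐
│↱ → → → → → → B    │       │ │
│ ┌─╴ ┌───────────┐ └─────┐ ╵ │
│↑│   │↓ ← ← ← A  │       │   │
│ └───┤ ╶───────┐ └───┬─┐ └─┐ │
│↑ ← ↰│↳ ↓      │     │ │   │ │
├───╴ └─┐ ┌─────┴───╴ │ │ ┌─┘ │
│↱ → ↑  │↓│           │ │ │   │
│ ╶─────┘ │ ╶─┬─────┬─┘ │ │ ╶─┤
│↑ ← ← ← ↲│   │     │   │ │   │
│ ┌─┬───┐ └─┐ │ ╶─┐ │ ╷ ╵ ├─╴ │
│ │ │   │   │ │   │ │ │   │   │
│ ╵ │ ╷ │ ┌─┘ ├─╴ │ ╵ └───┤ ┌─┤
│   │ │ │ │   │   │       │ │ │
│ ┌─┘ │ │ │ ┌─┴───┴───┬─╴ │ │ │
│ │   │ │ │ │         │   │ │ │
│ │ ┌─┤ └─┘ │ ╶─┬───┐ └─┬─┘ │ │
│ │ │ │     │   │   │   │   │ │
│ │ │ ╵ ┌───┴─╴ │ ┌─┴─┐ ╵ ┌─┘ │
│ │ │   │       │ │   │   │   │
│ │ ├───┘ ┌─────┘ │ ╷ └───┘ ╷ │
│ │ │     │       │ │       │ │
├─┘ │ ╶───┴───┐ ╶─┘ ├─────┬─┘ │
│   │         │     │     │   │
│ ╶─┼─────┬─╴ │ ╶─┬─┴───┐ │ ╶─┤
│   │     │   │   │     │ │   │
│ ╷ ╵ ╷ ╶─┘ ┌─┴─╴ └─╴ ╷ ╵ └─┐ │
│ │   │     │         │     │ │
│ └───┴─────┴─────────┴─────┘ │
│                             │
└─────────────────────────────┘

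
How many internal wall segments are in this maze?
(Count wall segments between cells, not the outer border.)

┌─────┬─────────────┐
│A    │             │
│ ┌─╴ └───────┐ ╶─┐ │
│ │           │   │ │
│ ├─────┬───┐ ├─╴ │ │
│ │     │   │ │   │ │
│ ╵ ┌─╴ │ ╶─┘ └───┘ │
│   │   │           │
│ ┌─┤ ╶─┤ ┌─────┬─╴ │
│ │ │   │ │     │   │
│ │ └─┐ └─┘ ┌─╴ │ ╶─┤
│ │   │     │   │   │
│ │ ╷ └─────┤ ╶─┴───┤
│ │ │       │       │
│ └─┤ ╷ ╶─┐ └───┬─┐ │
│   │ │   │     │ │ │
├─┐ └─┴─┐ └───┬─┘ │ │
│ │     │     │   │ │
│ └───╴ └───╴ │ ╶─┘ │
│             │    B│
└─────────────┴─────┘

Counting internal wall segments:
Total internal walls: 81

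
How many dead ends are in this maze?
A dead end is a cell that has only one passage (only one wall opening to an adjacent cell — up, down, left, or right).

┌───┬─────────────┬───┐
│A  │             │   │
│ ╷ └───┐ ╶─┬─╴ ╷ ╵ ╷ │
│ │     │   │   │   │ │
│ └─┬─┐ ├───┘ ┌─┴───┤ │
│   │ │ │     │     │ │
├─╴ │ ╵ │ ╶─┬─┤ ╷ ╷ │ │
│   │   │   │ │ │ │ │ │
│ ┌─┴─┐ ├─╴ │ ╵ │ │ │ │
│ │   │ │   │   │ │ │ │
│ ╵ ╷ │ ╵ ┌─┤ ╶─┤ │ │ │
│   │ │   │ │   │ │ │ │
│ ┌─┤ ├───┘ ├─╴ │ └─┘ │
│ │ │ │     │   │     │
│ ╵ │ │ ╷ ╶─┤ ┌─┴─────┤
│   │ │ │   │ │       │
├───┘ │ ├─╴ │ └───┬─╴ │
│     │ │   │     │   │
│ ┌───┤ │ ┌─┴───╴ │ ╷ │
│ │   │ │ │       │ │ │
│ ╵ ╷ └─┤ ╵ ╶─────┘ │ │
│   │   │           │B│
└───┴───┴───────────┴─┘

Checking each cell for number of passages:

Dead ends found at positions:
  (0, 2)
  (1, 5)
  (2, 2)
  (3, 6)
  (5, 5)
  (5, 9)
  (6, 1)
  (7, 7)
  (9, 3)
  (10, 3)
  (10, 10)
Total dead ends: 11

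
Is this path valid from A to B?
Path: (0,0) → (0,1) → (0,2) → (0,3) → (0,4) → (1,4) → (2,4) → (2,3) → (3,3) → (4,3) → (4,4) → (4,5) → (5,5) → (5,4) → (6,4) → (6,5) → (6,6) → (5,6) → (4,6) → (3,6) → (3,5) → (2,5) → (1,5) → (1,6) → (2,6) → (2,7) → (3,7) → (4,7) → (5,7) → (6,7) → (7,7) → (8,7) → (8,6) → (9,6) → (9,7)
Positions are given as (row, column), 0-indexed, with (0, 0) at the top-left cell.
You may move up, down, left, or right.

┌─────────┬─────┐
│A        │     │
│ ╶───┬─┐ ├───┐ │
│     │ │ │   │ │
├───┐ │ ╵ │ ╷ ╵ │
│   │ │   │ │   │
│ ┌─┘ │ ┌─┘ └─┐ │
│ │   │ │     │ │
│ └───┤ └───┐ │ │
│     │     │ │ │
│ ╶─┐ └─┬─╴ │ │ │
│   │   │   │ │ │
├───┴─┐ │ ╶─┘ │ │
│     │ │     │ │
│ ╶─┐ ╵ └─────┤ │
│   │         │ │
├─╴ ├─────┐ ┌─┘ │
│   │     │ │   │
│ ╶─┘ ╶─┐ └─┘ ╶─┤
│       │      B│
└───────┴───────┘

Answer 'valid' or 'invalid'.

Checking path validity:
Result: All consecutive moves are passable.

valid

Correct solution:

┌─────────┬─────┐
│A → → → ↓│     │
│ ╶───┬─┐ ├───┐ │
│     │ │↓│↱ ↓│ │
├───┐ │ ╵ │ ╷ ╵ │
│   │ │↓ ↲│↑│↳ ↓│
│ ┌─┘ │ ┌─┘ └─┐ │
│ │   │↓│  ↑ ↰│↓│
│ └───┤ └───┐ │ │
│     │↳ → ↓│↑│↓│
│ ╶─┐ └─┬─╴ │ │ │
│   │   │↓ ↲│↑│↓│
├───┴─┐ │ ╶─┘ │ │
│     │ │↳ → ↑│↓│
│ ╶─┐ ╵ └─────┤ │
│   │         │↓│
├─╴ ├─────┐ ┌─┘ │
│   │     │ │↓ ↲│
│ ╶─┘ ╶─┐ └─┘ ╶─┤
│       │    ↳ B│
└───────┴───────┘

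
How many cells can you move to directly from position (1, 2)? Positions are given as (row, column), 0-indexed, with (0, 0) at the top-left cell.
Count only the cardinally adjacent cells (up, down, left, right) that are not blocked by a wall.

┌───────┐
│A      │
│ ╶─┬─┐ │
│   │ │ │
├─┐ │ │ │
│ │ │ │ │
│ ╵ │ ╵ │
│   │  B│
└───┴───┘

Checking passable neighbors of (1, 2):
Neighbors: (2, 2)
Count: 1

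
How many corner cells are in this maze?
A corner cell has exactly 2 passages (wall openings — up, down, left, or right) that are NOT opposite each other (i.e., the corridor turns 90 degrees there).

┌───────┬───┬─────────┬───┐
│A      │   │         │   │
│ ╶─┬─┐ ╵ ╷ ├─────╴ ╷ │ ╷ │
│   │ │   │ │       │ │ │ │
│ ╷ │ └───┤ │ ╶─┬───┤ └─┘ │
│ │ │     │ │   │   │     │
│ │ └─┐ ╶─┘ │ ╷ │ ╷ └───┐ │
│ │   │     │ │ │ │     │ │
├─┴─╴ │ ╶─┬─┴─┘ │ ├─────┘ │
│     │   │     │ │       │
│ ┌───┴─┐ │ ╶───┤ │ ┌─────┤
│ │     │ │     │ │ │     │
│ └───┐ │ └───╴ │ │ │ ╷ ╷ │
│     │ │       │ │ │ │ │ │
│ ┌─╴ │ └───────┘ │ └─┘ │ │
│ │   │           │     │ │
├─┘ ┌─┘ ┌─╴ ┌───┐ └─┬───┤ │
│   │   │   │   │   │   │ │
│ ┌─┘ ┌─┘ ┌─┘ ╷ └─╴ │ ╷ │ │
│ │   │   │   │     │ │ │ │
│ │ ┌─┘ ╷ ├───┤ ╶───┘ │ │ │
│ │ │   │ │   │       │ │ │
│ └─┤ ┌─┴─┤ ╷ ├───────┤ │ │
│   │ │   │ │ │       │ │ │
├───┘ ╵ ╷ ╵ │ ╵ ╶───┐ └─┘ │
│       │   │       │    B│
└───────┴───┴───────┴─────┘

Counting corner cells (2 non-opposite passages):
Total corners: 75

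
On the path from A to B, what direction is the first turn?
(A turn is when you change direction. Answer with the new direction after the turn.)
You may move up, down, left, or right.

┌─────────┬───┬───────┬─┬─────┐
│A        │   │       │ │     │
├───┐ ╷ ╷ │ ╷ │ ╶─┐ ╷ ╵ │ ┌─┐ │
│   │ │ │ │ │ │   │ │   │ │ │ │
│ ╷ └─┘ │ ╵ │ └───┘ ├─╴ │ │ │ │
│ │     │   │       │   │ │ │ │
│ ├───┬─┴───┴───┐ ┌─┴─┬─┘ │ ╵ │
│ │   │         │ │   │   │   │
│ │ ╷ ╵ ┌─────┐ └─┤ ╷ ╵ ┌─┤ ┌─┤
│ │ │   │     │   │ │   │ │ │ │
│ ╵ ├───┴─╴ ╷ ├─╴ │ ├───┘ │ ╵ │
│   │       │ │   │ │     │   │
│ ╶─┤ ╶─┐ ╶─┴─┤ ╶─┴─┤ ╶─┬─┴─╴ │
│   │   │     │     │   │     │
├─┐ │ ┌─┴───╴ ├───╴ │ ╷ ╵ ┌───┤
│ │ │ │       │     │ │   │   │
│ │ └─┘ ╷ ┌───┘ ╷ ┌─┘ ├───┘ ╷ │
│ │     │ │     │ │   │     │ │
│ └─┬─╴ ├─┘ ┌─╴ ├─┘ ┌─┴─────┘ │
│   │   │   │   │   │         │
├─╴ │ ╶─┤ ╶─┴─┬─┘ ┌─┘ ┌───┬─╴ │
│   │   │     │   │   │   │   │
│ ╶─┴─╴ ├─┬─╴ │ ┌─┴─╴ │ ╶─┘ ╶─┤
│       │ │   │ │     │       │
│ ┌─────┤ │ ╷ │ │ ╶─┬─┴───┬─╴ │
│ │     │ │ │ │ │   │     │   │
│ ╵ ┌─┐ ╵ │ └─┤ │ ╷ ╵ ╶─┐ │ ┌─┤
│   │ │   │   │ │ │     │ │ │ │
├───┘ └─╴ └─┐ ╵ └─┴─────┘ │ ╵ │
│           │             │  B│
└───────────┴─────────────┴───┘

Directions: right, right, right, down, down, left, left, up, left, down, down, down, down, right, up, up, right, down, right, up, right, right, right, right, down, right, down, left, down, right, right, down, left, left, down, left, left, down, left, down, right, right, down, left, down, down, right, down, right, right, right, right, right, right, up, up, left, left, down, left, up, left, up, right, right, up, up, right, right, right, right, down, left, down, right, down, left, down, down, right
First turn direction: down

Solution:

┌─────────┬───┬───────┬─┬─────┐
│A → → ↓  │   │       │ │     │
├───┐ ╷ ╷ │ ╷ │ ╶─┐ ╷ ╵ │ ┌─┐ │
│↓ ↰│ │↓│ │ │ │   │ │   │ │ │ │
│ ╷ └─┘ │ ╵ │ └───┘ ├─╴ │ │ │ │
│↓│↑ ← ↲│   │       │   │ │ │ │
│ ├───┬─┴───┴───┐ ┌─┴─┬─┘ │ ╵ │
│↓│↱ ↓│↱ → → → ↓│ │   │   │   │
│ │ ╷ ╵ ┌─────┐ └─┤ ╷ ╵ ┌─┤ ┌─┤
│↓│↑│↳ ↑│     │↳ ↓│ │   │ │ │ │
│ ╵ ├───┴─╴ ╷ ├─╴ │ ├───┘ │ ╵ │
│↳ ↑│       │ │↓ ↲│ │     │   │
│ ╶─┤ ╶─┐ ╶─┴─┤ ╶─┴─┤ ╶─┬─┴─╴ │
│   │   │     │↳ → ↓│   │     │
├─┐ │ ┌─┴───╴ ├───╴ │ ╷ ╵ ┌───┤
│ │ │ │       │↓ ← ↲│ │   │   │
│ │ └─┘ ╷ ┌───┘ ╷ ┌─┘ ├───┘ ╷ │
│ │     │ │↓ ← ↲│ │   │     │ │
│ └─┬─╴ ├─┘ ┌─╴ ├─┘ ┌─┴─────┘ │
│   │   │↓ ↲│   │   │↱ → → → ↓│
├─╴ │ ╶─┤ ╶─┴─┬─┘ ┌─┘ ┌───┬─╴ │
│   │   │↳ → ↓│   │  ↑│   │↓ ↲│
│ ╶─┴─╴ ├─┬─╴ │ ┌─┴─╴ │ ╶─┘ ╶─┤
│       │ │↓ ↲│ │↱ → ↑│    ↳ ↓│
│ ┌─────┤ │ ╷ │ │ ╶─┬─┴───┬─╴ │
│ │     │ │↓│ │ │↑ ↰│↓ ← ↰│↓ ↲│
│ ╵ ┌─┐ ╵ │ └─┤ │ ╷ ╵ ╶─┐ │ ┌─┤
│   │ │   │↳ ↓│ │ │↑ ↲  │↑│↓│ │
├───┘ └─╴ └─┐ ╵ └─┴─────┘ │ ╵ │
│           │↳ → → → → → ↑│↳ B│
└───────────┴─────────────┴───┘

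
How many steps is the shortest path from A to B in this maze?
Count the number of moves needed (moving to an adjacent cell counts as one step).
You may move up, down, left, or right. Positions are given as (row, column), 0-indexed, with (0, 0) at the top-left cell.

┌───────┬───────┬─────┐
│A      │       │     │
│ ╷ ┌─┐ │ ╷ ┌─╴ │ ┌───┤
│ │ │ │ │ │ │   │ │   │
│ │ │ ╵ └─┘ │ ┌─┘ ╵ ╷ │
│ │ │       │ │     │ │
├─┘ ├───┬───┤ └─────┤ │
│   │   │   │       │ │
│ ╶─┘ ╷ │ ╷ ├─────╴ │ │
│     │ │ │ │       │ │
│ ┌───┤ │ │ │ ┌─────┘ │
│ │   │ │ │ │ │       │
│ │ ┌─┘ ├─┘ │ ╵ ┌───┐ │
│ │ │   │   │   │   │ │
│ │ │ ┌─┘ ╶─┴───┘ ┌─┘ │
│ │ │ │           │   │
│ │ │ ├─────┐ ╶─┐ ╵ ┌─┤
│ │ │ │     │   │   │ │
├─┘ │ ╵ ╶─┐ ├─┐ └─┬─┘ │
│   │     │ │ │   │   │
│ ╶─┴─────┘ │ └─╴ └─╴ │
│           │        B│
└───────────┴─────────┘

Using BFS to find shortest path:
Start: (0, 0), End: (10, 10)
Path found:
(0,0) → (0,1) → (0,2) → (0,3) → (1,3) → (2,3) → (2,4) → (2,5) → (1,5) → (0,5) → (0,6) → (0,7) → (1,7) → (1,6) → (2,6) → (3,6) → (3,7) → (3,8) → (3,9) → (4,9) → (4,8) → (4,7) → (4,6) → (5,6) → (6,6) → (6,7) → (5,7) → (5,8) → (5,9) → (5,10) → (6,10) → (7,10) → (7,9) → (8,9) → (8,8) → (7,8) → (7,7) → (7,6) → (8,6) → (8,7) → (9,7) → (9,8) → (10,8) → (10,9) → (10,10)
Number of steps: 44

Solution:

┌───────┬───────┬─────┐
│A → → ↓│  ↱ → ↓│     │
│ ╷ ┌─┐ │ ╷ ┌─╴ │ ┌───┤
│ │ │ │↓│ │↑│↓ ↲│ │   │
│ │ │ ╵ └─┘ │ ┌─┘ ╵ ╷ │
│ │ │  ↳ → ↑│↓│     │ │
├─┘ ├───┬───┤ └─────┤ │
│   │   │   │↳ → → ↓│ │
│ ╶─┘ ╷ │ ╷ ├─────╴ │ │
│     │ │ │ │↓ ← ← ↲│ │
│ ┌───┤ │ │ │ ┌─────┘ │
│ │   │ │ │ │↓│↱ → → ↓│
│ │ ┌─┘ ├─┘ │ ╵ ┌───┐ │
│ │ │   │   │↳ ↑│   │↓│
│ │ │ ┌─┘ ╶─┴───┘ ┌─┘ │
│ │ │ │      ↓ ← ↰│↓ ↲│
│ │ │ ├─────┐ ╶─┐ ╵ ┌─┤
│ │ │ │     │↳ ↓│↑ ↲│ │
├─┘ │ ╵ ╶─┐ ├─┐ └─┬─┘ │
│   │     │ │ │↳ ↓│   │
│ ╶─┴─────┘ │ └─╴ └─╴ │
│           │    ↳ → B│
└───────────┴─────────┘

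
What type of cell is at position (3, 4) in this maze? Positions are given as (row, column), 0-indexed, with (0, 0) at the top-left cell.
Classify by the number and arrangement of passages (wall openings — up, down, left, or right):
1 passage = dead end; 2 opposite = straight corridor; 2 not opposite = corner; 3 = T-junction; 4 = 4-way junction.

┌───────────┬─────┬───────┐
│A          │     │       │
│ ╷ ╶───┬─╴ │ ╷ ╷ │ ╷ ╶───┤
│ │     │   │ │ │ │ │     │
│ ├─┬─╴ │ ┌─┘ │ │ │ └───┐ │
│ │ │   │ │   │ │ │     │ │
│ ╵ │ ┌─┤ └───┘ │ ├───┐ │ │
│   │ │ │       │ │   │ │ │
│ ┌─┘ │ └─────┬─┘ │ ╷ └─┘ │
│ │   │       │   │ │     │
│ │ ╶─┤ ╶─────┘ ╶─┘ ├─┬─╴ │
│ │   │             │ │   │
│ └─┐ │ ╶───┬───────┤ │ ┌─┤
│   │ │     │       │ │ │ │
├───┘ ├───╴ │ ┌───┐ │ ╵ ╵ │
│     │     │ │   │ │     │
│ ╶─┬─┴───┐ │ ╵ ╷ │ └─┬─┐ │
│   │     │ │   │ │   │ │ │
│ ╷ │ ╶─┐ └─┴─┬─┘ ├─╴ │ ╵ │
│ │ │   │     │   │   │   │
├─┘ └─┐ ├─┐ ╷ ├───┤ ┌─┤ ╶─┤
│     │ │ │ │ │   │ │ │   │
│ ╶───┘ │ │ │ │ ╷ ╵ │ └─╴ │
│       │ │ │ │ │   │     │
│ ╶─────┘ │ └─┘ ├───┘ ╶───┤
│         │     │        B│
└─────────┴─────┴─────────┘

Checking cell at (3, 4):
Number of passages: 2
Cell type: corner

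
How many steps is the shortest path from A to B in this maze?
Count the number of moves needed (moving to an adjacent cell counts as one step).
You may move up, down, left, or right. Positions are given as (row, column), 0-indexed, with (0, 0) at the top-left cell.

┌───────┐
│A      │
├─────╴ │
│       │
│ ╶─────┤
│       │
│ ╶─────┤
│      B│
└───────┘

Using BFS to find shortest path:
Start: (0, 0), End: (3, 3)
Path found:
(0,0) → (0,1) → (0,2) → (0,3) → (1,3) → (1,2) → (1,1) → (1,0) → (2,0) → (3,0) → (3,1) → (3,2) → (3,3)
Number of steps: 12

Solution:

┌───────┐
│A → → ↓│
├─────╴ │
│↓ ← ← ↲│
│ ╶─────┤
│↓      │
│ ╶─────┤
│↳ → → B│
└───────┘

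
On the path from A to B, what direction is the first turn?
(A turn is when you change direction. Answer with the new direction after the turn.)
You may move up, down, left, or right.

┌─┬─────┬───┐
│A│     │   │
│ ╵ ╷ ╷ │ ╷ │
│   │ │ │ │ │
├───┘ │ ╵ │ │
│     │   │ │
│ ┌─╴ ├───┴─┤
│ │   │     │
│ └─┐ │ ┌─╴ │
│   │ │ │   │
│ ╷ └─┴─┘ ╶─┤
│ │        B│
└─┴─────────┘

Directions: down, right, up, right, down, down, left, left, down, down, right, down, right, right, right, right
First turn direction: right

Solution:

┌─┬─────┬───┐
│A│↱ ↓  │   │
│ ╵ ╷ ╷ │ ╷ │
│↳ ↑│↓│ │ │ │
├───┘ │ ╵ │ │
│↓ ← ↲│   │ │
│ ┌─╴ ├───┴─┤
│↓│   │     │
│ └─┐ │ ┌─╴ │
│↳ ↓│ │ │   │
│ ╷ └─┴─┘ ╶─┤
│ │↳ → → → B│
└─┴─────────┘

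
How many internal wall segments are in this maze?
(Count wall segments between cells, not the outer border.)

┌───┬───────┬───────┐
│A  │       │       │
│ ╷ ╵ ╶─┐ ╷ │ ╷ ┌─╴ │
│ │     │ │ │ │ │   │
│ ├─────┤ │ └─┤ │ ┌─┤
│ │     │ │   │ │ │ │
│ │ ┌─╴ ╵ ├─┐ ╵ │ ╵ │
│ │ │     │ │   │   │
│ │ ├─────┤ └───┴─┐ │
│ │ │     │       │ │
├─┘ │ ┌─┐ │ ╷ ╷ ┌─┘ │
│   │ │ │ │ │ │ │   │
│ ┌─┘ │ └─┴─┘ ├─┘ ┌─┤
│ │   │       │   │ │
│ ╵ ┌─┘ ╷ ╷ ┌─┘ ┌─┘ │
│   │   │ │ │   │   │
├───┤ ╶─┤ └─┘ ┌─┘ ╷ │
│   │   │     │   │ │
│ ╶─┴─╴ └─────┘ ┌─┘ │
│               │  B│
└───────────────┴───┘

Counting internal wall segments:
Total internal walls: 81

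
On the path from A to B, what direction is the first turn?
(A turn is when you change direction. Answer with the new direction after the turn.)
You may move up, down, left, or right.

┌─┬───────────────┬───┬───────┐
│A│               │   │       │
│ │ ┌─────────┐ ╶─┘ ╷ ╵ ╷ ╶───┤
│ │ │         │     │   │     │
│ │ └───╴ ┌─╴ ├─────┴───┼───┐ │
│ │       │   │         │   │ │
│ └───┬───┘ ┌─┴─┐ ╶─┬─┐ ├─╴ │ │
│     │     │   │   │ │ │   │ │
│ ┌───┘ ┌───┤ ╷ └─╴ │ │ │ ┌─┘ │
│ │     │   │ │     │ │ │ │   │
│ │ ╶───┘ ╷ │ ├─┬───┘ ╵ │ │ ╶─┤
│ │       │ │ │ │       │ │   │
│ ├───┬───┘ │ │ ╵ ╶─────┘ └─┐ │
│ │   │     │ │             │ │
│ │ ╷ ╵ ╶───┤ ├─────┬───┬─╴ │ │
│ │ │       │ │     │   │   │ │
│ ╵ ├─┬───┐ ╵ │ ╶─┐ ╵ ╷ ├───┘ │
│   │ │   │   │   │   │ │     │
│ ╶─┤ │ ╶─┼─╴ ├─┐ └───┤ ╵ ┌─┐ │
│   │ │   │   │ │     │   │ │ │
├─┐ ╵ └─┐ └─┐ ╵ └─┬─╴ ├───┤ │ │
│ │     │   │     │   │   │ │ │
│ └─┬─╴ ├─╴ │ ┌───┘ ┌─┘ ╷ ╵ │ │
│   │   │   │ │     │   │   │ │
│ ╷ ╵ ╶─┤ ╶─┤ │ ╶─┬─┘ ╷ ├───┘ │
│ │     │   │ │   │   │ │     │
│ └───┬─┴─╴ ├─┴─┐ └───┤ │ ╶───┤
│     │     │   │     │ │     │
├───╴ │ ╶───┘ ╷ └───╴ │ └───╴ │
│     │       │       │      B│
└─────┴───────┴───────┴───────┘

Directions: down, down, down, down, down, down, down, down, right, up, up, right, down, right, up, right, right, up, up, left, down, left, left, left, up, right, right, up, right, right, up, right, up, left, left, down, left, left, left, up, up, right, right, right, right, right, right, down, right, right, up, right, down, right, up, right, down, right, right, down, down, down, left, down, right, down, down, down, down, down, down, down, left, left, down, right, right, down
First turn direction: right

Solution:

┌─┬───────────────┬───┬───────┐
│A│↱ → → → → → ↓  │↱ ↓│↱ ↓    │
│ │ ┌─────────┐ ╶─┘ ╷ ╵ ╷ ╶───┤
│↓│↑│    ↓ ← ↰│↳ → ↑│↳ ↑│↳ → ↓│
│ │ └───╴ ┌─╴ ├─────┴───┼───┐ │
│↓│↑ ← ← ↲│↱ ↑│         │   │↓│
│ └───┬───┘ ┌─┴─┐ ╶─┬─┐ ├─╴ │ │
│↓    │↱ → ↑│   │   │ │ │   │↓│
│ ┌───┘ ┌───┤ ╷ └─╴ │ │ │ ┌─┘ │
│↓│↱ → ↑│↓ ↰│ │     │ │ │ │↓ ↲│
│ │ ╶───┘ ╷ │ ├─┬───┘ ╵ │ │ ╶─┤
│↓│↑ ← ← ↲│↑│ │ │       │ │↳ ↓│
│ ├───┬───┘ │ │ ╵ ╶─────┘ └─┐ │
│↓│↱ ↓│↱ → ↑│ │             │↓│
│ │ ╷ ╵ ╶───┤ ├─────┬───┬─╴ │ │
│↓│↑│↳ ↑    │ │     │   │   │↓│
│ ╵ ├─┬───┐ ╵ │ ╶─┐ ╵ ╷ ├───┘ │
│↳ ↑│ │   │   │   │   │ │    ↓│
│ ╶─┤ │ ╶─┼─╴ ├─┐ └───┤ ╵ ┌─┐ │
│   │ │   │   │ │     │   │ │↓│
├─┐ ╵ └─┐ └─┐ ╵ └─┬─╴ ├───┤ │ │
│ │     │   │     │   │   │ │↓│
│ └─┬─╴ ├─╴ │ ┌───┘ ┌─┘ ╷ ╵ │ │
│   │   │   │ │     │   │   │↓│
│ ╷ ╵ ╶─┤ ╶─┤ │ ╶─┬─┘ ╷ ├───┘ │
│ │     │   │ │   │   │ │↓ ← ↲│
│ └───┬─┴─╴ ├─┴─┐ └───┤ │ ╶───┤
│     │     │   │     │ │↳ → ↓│
├───╴ │ ╶───┘ ╷ └───╴ │ └───╴ │
│     │       │       │      B│
└─────┴───────┴───────┴───────┘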